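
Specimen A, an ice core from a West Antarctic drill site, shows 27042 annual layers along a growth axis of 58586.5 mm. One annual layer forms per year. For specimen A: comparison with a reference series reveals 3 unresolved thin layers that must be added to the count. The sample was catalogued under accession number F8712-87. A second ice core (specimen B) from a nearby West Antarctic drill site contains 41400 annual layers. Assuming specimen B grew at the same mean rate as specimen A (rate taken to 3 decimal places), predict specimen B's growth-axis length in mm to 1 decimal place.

Specimen A: adjusted count: 27042 + 3 = 27045 annual layers.
A: Extension rate ≈ 58586.5 / 27045 = 2.166 mm/year.
Length of B = 2.166 × 41400 = 89672.4 mm.

89672.4 mm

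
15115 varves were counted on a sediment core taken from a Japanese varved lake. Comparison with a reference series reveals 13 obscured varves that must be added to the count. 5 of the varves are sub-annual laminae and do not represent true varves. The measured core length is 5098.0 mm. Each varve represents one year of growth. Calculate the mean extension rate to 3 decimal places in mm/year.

Adjusted count: 15115 − 5 + 13 = 15123 varves.
Mean rate = 5098.0 mm / 15123 years ≈ 0.337 mm/year.

0.337 mm/year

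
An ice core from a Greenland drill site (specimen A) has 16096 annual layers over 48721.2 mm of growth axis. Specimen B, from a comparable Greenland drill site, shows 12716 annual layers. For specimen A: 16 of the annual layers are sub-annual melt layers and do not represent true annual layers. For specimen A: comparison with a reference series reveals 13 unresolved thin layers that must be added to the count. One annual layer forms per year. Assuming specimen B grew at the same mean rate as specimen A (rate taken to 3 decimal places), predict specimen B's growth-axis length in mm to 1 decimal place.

Specimen A: adjusted count: 16096 − 16 + 13 = 16093 annual layers.
A: Extension rate ≈ 48721.2 / 16093 = 3.027 mm per year.
For B, 3.027 mm/year × 12716 years = 38491.3 mm.

38491.3 mm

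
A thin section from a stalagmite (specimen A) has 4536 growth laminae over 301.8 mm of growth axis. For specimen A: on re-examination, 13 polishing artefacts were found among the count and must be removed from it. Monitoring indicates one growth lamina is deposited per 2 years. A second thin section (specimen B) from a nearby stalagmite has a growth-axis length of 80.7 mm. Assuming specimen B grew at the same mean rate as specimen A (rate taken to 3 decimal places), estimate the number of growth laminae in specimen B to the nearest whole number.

1223 growth laminae

Specimen A: after corrections the count is 4536 − 13 = 4523 growth laminae.
Specimen A: at 2 years per growth lamina, 4523 × 2 = 9046 years.
A: Extension rate ≈ 301.8 / 9046 = 0.033 mm/yr.
For B, 80.7 / 0.033 = 2445.45 years; at 2 years per growth lamina that is 2445.45 / 2 ≈ 1223 growth laminae.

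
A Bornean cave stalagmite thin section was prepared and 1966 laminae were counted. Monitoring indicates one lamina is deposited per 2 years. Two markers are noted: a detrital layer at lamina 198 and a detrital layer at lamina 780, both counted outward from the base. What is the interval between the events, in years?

The two markers are separated by 780 − 198 = 582 laminae.
582 laminae at 2 years each span 582 × 2 = 1164 years.

1164 years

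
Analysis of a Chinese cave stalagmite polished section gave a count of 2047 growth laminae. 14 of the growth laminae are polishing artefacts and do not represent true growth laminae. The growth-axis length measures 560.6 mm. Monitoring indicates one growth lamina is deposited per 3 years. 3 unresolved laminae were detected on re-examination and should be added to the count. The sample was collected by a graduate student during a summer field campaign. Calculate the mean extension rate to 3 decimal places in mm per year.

0.092 mm per year

Adjusted count: 2047 − 14 + 3 = 2036 growth laminae.
2036 growth laminae at 3 years each span 2036 × 3 = 6108 years.
Extension rate ≈ 560.6 / 6108 = 0.092 mm per year.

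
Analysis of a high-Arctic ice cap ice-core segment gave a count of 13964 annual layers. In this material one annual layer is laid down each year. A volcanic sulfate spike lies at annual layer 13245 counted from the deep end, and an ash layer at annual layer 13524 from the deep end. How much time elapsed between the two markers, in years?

13524 − 13245 = 279 annual layers lie between the two events.
That is 279 years at one annual layer per year.

279 years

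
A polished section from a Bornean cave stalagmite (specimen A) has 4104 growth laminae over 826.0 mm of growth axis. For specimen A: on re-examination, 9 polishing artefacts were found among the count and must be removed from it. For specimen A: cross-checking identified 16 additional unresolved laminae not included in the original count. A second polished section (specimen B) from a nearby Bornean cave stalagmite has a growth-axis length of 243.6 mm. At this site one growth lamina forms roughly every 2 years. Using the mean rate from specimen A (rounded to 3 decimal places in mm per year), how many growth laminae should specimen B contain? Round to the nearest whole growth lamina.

Specimen A: true growth lamina count = 4104 − 9 + 16 = 4111.
Specimen A: 4111 growth laminae at 2 years each span 4111 × 2 = 8222 years.
A: Extension rate ≈ 826.0 / 8222 = 0.100 mm/yr.
B spans 243.6 / 0.100 = 2436.00 years; at 2 years per growth lamina that is 2436.00 / 2 ≈ 1218 growth laminae.

1218 growth laminae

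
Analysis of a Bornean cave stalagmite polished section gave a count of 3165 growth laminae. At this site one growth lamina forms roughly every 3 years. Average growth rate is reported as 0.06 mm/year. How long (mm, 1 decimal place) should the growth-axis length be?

Multiplying by 3 years per growth lamina: 3165 × 3 = 9495 years.
Predicted length = 0.06 mm/year × 9495 years = 569.7 mm.

569.7 mm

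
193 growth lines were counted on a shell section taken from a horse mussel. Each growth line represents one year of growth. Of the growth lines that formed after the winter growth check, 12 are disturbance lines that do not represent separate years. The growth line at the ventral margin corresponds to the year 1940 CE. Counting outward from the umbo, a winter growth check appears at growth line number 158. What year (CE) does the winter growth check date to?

1917 CE

The winter growth check sits at growth line 158 from the umbo, so 193 − 158 = 35 growth lines formed after it.
35 − 12 false = 23 true growth lines after the winter growth check.
1940 − 23 = 1917 CE.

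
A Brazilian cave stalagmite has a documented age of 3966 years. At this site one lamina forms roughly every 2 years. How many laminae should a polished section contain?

One lamina every 2 years means 3966 / 2 = 1983 laminae.
So 1983 laminae should be present.

1983 laminae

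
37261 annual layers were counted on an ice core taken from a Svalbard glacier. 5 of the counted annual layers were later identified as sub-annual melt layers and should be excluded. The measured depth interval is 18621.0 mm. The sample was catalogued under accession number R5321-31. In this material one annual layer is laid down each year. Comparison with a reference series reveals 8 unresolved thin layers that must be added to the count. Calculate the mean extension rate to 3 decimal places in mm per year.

0.500 mm per year

After corrections the count is 37261 − 5 + 8 = 37264 annual layers.
Extension rate ≈ 18621.0 / 37264 = 0.500 mm per year.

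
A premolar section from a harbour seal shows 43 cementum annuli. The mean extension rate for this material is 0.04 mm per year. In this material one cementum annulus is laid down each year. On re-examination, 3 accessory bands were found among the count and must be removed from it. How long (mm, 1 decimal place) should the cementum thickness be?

1.6 mm

Correcting the raw count gives 43 − 3 = 40 true cementum annuli.
Predicted length = 0.04 mm/year × 40 years = 1.6 mm.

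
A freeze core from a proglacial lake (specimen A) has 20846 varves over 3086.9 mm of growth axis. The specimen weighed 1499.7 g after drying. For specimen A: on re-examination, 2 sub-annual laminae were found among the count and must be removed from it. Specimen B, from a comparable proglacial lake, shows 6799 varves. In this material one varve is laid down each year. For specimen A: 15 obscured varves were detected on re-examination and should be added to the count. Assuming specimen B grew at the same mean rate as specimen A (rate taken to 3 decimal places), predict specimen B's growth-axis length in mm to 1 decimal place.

Specimen A: after corrections the count is 20846 − 2 + 15 = 20859 varves.
A: Extension rate ≈ 3086.9 / 20859 = 0.148 mm/yr.
Length of B = 0.148 × 6799 = 1006.3 mm.

1006.3 mm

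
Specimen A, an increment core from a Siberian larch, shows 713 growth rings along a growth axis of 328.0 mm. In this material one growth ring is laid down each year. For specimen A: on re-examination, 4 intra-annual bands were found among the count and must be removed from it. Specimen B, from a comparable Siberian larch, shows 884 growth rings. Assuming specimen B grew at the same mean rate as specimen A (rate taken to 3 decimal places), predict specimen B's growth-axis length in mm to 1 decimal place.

409.3 mm

Specimen A: adjusted count: 713 − 4 = 709 growth rings.
A: Extension rate ≈ 328.0 / 709 = 0.463 mm per year.
Length of B = 0.463 × 884 = 409.3 mm.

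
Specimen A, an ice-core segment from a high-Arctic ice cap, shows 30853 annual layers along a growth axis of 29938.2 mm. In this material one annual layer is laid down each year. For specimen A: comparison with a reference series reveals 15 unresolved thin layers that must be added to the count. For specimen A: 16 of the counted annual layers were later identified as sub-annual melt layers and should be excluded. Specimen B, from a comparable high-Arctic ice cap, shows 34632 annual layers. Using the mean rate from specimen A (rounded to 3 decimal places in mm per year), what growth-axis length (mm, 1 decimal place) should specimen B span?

Specimen A: after corrections the count is 30853 − 16 + 15 = 30852 annual layers.
A: Mean rate = 29938.2 mm / 30852 years ≈ 0.970 mm/year.
B's length ≈ 0.970 × 34632 = 33593.0 mm.

33593.0 mm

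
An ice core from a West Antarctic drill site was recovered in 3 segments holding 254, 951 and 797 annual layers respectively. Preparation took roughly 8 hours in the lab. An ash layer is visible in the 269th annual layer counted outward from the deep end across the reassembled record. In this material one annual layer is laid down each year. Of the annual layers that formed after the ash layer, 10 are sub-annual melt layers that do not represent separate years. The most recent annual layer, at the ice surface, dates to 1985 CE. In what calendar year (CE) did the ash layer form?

262 CE

Total annual layers = 254 + 951 + 797 = 2002.
Between annual layer 269 and the ice surface there are 2002 − 269 = 1733 annual layers.
Excluding 10 false annual layers: 1733 − 10 = 1723.
The annual layer at the ice surface is 1985 CE, so the ash layer dates to 1985 − 1723 = 262 CE.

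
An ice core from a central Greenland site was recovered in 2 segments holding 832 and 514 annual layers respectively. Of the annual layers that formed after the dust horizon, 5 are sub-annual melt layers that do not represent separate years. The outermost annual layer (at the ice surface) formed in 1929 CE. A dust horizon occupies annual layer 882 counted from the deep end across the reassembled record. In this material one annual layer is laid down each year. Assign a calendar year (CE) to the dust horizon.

1470 CE

Total annual layers = 832 + 514 = 1346.
The dust horizon sits at annual layer 882 from the deep end, so 1346 − 882 = 464 annual layers formed after it.
464 − 5 false = 459 true annual layers after the dust horizon.
The annual layer at the ice surface is 1929 CE, so the dust horizon dates to 1929 − 459 = 1470 CE.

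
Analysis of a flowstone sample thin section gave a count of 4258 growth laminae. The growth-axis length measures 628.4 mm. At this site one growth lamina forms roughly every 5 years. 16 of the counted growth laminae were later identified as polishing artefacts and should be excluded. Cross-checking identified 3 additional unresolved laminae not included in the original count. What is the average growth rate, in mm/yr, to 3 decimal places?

0.030 mm/yr

Correcting the raw count gives 4258 − 16 + 3 = 4245 true growth laminae.
Multiplying by 5 years per growth lamina: 4245 × 5 = 21225 years.
Mean rate = 628.4 mm / 21225 years ≈ 0.030 mm/yr.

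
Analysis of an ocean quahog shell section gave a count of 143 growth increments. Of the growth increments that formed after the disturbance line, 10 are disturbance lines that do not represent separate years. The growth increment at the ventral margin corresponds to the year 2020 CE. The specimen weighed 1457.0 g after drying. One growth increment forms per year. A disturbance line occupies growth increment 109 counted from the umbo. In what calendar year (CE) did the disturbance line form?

143 − 109 = 34 growth increments lie beyond the disturbance line toward the ventral margin.
34 − 10 false = 24 true growth increments after the disturbance line.
Counting back 24 years from 2020 CE places the disturbance line in 2020 − 24 = 1996 CE.

1996 CE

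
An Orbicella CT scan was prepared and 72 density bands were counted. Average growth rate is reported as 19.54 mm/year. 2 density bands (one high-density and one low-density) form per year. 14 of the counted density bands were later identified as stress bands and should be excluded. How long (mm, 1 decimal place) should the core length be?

566.7 mm

After corrections the count is 72 − 14 = 58 density bands.
Dividing by 2 density bands per year: 58 / 2 = 29 years.
Predicted length = 19.54 mm/year × 29 years = 566.7 mm.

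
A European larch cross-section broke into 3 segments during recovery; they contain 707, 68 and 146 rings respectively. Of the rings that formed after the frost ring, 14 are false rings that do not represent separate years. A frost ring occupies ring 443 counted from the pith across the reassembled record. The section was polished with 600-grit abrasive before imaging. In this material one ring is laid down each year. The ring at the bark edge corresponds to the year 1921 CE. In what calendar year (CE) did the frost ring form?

1457 CE

Total rings = 707 + 68 + 146 = 921.
921 − 443 = 478 rings lie beyond the frost ring toward the bark edge.
478 − 14 false = 464 true rings after the frost ring.
The ring at the bark edge is 1921 CE, so the frost ring dates to 1921 − 464 = 1457 CE.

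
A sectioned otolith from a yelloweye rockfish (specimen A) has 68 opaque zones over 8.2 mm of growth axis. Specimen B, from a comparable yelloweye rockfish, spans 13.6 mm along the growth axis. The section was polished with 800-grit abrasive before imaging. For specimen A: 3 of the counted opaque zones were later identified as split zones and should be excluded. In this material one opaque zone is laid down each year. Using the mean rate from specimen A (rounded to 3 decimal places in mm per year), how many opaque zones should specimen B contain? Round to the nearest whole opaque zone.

Specimen A: correcting the raw count gives 68 − 3 = 65 true opaque zones.
A: Extension rate ≈ 8.2 / 65 = 0.126 mm/year.
Specimen B: 13.6 mm / 0.126 mm per year = 107.94 years ≈ 108 opaque zones.

108 opaque zones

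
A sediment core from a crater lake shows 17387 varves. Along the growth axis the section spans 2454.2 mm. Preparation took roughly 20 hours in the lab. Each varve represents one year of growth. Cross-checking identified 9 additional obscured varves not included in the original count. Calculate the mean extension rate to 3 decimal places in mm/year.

After corrections the count is 17387 + 9 = 17396 varves.
Mean rate = 2454.2 mm / 17396 years ≈ 0.141 mm/year.

0.141 mm/year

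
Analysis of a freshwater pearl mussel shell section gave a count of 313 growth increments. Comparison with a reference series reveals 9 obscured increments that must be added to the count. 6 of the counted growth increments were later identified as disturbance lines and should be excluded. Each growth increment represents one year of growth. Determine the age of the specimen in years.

316 years

True growth increment count = 313 − 6 + 9 = 316.
One growth increment per year makes the duration 316 years.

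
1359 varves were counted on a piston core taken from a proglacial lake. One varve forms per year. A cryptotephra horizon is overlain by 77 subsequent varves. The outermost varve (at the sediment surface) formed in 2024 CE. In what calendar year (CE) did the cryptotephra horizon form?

There are 77 varves younger than the cryptotephra horizon.
The varve at the sediment surface is 2024 CE, so the cryptotephra horizon dates to 2024 − 77 = 1947 CE.

1947 CE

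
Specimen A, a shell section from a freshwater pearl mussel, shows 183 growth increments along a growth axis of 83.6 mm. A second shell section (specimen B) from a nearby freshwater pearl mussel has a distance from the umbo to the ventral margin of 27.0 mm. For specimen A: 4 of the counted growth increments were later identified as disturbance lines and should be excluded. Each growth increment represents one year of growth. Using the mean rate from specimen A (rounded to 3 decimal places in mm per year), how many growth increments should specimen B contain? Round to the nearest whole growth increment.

58 growth increments

Specimen A: true growth increment count = 183 − 4 = 179.
A: Extension rate ≈ 83.6 / 179 = 0.467 mm/yr.
For B, 27.0 / 0.467 = 57.82 years ≈ 58 growth increments.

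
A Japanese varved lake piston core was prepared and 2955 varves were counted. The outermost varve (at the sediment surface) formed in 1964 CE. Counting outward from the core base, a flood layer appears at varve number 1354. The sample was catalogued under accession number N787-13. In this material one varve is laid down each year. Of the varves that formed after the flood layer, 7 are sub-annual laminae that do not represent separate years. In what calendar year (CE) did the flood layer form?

370 CE

2955 − 1354 = 1601 varves lie beyond the flood layer toward the sediment surface.
1601 − 7 false = 1594 true varves after the flood layer.
Counting back 1594 years from 1964 CE places the flood layer in 1964 − 1594 = 370 CE.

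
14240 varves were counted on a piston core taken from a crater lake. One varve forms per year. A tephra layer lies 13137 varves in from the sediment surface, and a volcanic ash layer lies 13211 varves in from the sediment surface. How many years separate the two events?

13211 − 13137 = 74 varves lie between the two events.
One varve per year makes the interval 74 years.

74 years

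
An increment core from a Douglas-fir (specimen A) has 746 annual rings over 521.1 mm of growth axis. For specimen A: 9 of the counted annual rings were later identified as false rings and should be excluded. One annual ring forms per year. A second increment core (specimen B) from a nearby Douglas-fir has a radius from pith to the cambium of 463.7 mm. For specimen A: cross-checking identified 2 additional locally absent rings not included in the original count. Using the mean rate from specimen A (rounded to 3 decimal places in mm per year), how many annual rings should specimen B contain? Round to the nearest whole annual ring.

658 annual rings

Specimen A: true annual ring count = 746 − 9 + 2 = 739.
A: Extension rate ≈ 521.1 / 739 = 0.705 mm per year.
For B, 463.7 / 0.705 = 657.73 years ≈ 658 annual rings.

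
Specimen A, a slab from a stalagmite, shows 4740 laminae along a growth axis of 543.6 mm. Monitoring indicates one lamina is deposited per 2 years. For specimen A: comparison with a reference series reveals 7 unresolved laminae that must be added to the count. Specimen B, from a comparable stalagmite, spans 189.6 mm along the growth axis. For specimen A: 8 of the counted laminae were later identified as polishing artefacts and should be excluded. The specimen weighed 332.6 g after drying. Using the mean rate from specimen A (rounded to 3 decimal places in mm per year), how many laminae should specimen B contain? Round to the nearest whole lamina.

Specimen A: correcting the raw count gives 4740 − 8 + 7 = 4739 true laminae.
Specimen A: at 2 years per lamina, 4739 × 2 = 9478 years.
A: Extension rate ≈ 543.6 / 9478 = 0.057 mm/yr.
Specimen B: 189.6 mm / 0.057 mm per year = 3326.32 years; at 2 years per lamina that is 3326.32 / 2 ≈ 1663 laminae.

1663 laminae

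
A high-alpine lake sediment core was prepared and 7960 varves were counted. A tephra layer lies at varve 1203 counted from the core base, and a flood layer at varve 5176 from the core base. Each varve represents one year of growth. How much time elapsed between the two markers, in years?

3973 years

Separation: 5176 − 1203 = 3973 varves.
At one varve per year, 3973 years elapsed between them.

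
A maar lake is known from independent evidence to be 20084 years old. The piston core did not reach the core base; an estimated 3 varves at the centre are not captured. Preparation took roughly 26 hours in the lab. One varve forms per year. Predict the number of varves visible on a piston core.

Expected varves over 20084 years: 20084.
20084 − 3 missed = 20081 varves expected in the prepared section.

20081 varves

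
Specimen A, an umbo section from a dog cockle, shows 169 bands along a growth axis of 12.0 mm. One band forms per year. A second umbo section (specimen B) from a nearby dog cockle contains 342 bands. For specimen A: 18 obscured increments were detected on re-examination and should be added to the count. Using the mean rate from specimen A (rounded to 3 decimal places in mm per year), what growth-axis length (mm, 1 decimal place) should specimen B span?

21.9 mm

Specimen A: adjusted count: 169 + 18 = 187 bands.
A: Extension rate ≈ 12.0 / 187 = 0.064 mm per year.
Length of B = 0.064 × 342 = 21.9 mm.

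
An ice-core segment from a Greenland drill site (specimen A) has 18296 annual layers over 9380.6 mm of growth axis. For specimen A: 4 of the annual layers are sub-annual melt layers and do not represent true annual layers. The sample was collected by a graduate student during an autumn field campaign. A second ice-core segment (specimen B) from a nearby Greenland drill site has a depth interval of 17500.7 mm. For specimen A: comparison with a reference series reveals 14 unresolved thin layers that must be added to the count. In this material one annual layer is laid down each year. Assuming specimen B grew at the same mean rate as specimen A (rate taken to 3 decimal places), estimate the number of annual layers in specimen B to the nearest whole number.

34181 annual layers

Specimen A: adjusted count: 18296 − 4 + 14 = 18306 annual layers.
A: 9380.6 mm over 18306 years gives 9380.6 / 18306 ≈ 0.512 mm per year.
For B, 17500.7 / 0.512 = 34181.05 years ≈ 34181 annual layers.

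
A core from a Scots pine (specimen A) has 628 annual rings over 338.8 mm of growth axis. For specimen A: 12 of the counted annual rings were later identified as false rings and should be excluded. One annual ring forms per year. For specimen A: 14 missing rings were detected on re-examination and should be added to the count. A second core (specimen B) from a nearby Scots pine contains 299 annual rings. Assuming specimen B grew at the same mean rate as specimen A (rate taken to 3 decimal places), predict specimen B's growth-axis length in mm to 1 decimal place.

Specimen A: correcting the raw count gives 628 − 12 + 14 = 630 true annual rings.
A: Mean rate = 338.8 mm / 630 years ≈ 0.538 mm/yr.
For B, 0.538 mm/year × 299 years = 160.9 mm.

160.9 mm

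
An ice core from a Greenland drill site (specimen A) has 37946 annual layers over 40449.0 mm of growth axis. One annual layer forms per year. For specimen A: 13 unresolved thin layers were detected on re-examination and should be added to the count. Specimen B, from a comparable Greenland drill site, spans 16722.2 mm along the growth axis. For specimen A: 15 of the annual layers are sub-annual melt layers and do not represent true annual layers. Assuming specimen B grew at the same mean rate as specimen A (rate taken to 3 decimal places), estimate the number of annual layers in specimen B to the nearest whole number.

15687 annual layers

Specimen A: adjusted count: 37946 − 15 + 13 = 37944 annual layers.
A: Mean rate = 40449.0 mm / 37944 years ≈ 1.066 mm/yr.
B spans 16722.2 / 1.066 = 15686.87 years ≈ 15687 annual layers.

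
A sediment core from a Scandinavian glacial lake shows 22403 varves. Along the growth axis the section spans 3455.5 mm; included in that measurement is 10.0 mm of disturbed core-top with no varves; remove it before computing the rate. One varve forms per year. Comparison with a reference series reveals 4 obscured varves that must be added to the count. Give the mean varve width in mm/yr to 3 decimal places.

After corrections the count is 22403 + 4 = 22407 varves.
The growth record spans 3455.5 − 10.0 = 3445.5 mm.
3445.5 mm over 22407 years gives 3445.5 / 22407 ≈ 0.154 mm/yr.

0.154 mm/yr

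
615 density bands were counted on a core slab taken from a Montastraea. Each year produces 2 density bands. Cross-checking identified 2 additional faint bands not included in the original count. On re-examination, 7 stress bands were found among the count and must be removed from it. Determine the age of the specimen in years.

Correcting the raw count gives 615 − 7 + 2 = 610 true density bands.
Dividing by 2 density bands per year: 610 / 2 = 305 years.

305 yr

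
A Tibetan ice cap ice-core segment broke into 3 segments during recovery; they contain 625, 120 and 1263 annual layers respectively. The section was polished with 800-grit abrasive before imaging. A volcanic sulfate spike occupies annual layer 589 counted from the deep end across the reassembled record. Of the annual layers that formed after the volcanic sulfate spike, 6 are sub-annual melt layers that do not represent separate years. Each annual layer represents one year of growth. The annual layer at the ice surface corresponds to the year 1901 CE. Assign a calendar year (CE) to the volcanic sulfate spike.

Total annual layers = 625 + 120 + 1263 = 2008.
Between annual layer 589 and the ice surface there are 2008 − 589 = 1419 annual layers.
1419 − 6 false = 1413 true annual layers after the volcanic sulfate spike.
The annual layer at the ice surface is 1901 CE, so the volcanic sulfate spike dates to 1901 − 1413 = 488 CE.

488 CE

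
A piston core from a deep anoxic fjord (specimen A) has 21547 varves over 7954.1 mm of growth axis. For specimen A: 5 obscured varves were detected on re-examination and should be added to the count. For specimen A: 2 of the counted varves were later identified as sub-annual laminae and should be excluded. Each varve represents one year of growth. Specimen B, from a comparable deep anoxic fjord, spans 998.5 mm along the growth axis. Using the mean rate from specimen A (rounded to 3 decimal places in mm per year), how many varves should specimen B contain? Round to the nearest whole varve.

Specimen A: correcting the raw count gives 21547 − 2 + 5 = 21550 true varves.
A: Mean rate = 7954.1 mm / 21550 years ≈ 0.369 mm/yr.
For B, 998.5 / 0.369 = 2705.96 years ≈ 2706 varves.

2706 varves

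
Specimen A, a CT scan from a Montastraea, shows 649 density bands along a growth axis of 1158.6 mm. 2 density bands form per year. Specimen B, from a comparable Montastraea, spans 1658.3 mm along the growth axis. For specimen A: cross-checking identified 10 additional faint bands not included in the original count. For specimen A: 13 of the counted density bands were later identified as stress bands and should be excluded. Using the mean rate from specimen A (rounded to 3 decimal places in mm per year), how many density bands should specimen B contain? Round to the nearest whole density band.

Specimen A: correcting the raw count gives 649 − 13 + 10 = 646 true density bands.
Specimen A: 646 density bands at 2 per year is 646 / 2 = 323 years.
A: Mean rate = 1158.6 mm / 323 years ≈ 3.587 mm/yr.
Specimen B: 1658.3 mm / 3.587 mm per year = 462.31 years; at 2 density bands per year that is 462.31 × 2 ≈ 925 density bands.

925 density bands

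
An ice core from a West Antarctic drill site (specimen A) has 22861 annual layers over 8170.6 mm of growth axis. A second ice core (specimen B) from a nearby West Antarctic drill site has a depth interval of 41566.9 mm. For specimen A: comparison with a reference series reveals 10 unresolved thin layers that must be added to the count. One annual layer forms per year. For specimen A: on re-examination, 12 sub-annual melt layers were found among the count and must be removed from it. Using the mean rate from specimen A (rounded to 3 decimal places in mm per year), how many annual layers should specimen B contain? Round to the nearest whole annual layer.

116434 annual layers

Specimen A: after corrections the count is 22861 − 12 + 10 = 22859 annual layers.
A: Extension rate ≈ 8170.6 / 22859 = 0.357 mm/year.
Specimen B: 41566.9 mm / 0.357 mm per year = 116433.89 years ≈ 116434 annual layers.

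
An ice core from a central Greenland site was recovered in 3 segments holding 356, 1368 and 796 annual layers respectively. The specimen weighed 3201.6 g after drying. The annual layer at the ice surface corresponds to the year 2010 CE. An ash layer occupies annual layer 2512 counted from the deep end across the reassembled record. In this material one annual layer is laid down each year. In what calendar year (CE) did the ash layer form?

Total annual layers = 356 + 1368 + 796 = 2520.
2520 − 2512 = 8 annual layers lie beyond the ash layer toward the ice surface.
2010 − 8 = 2002 CE.

2002 CE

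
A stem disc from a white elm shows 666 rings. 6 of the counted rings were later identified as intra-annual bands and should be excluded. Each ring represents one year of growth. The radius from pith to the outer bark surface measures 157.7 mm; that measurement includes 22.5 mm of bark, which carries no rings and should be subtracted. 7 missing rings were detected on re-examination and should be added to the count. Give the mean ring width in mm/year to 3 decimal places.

Correcting the raw count gives 666 − 6 + 7 = 667 true rings.
Net length = 157.7 − 22.5 = 135.2 mm.
Extension rate ≈ 135.2 / 667 = 0.203 mm/year.

0.203 mm/year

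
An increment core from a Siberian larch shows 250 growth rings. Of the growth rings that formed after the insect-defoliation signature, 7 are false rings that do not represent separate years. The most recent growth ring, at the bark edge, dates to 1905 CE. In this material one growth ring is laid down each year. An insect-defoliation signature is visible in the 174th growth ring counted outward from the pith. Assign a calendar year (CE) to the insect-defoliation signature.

1836 CE

The insect-defoliation signature sits at growth ring 174 from the pith, so 250 − 174 = 76 growth rings formed after it.
76 − 7 false = 69 true growth rings after the insect-defoliation signature.
1905 − 69 = 1836 CE.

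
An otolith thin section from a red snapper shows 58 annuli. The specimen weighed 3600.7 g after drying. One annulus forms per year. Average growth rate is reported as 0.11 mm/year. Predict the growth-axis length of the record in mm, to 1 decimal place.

The record spans 58 years at 0.11 mm per year.
58 years at 0.11 mm/year gives 0.11 × 58 = 6.4 mm.

6.4 mm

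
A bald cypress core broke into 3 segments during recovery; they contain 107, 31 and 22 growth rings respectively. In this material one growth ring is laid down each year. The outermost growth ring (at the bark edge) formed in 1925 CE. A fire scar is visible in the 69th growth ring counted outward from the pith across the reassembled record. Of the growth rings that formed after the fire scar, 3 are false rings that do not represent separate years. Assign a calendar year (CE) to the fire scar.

1837 CE

Total growth rings = 107 + 31 + 22 = 160.
The fire scar sits at growth ring 69 from the pith, so 160 − 69 = 91 growth rings formed after it.
Removing the 3 false growth rings leaves 91 − 3 = 88 true growth rings beyond the fire scar.
Counting back 88 years from 1925 CE places the fire scar in 1925 − 88 = 1837 CE.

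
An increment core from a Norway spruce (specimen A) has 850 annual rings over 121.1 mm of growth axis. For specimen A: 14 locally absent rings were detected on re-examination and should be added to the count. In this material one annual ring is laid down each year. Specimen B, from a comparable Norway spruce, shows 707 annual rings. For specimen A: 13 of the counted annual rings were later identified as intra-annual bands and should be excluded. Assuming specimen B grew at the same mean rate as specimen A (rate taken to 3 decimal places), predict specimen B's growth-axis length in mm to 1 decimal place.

Specimen A: adjusted count: 850 − 13 + 14 = 851 annual rings.
A: Mean rate = 121.1 mm / 851 years ≈ 0.142 mm/year.
For B, 0.142 mm/year × 707 years = 100.4 mm.

100.4 mm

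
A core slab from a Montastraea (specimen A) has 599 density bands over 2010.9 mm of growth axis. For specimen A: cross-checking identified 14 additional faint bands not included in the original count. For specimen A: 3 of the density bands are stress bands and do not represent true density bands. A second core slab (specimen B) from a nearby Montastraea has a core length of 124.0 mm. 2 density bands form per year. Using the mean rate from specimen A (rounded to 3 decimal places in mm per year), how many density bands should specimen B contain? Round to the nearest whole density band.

38 density bands

Specimen A: correcting the raw count gives 599 − 3 + 14 = 610 true density bands.
Specimen A: dividing by 2 density bands per year: 610 / 2 = 305 years.
A: 2010.9 mm over 305 years gives 2010.9 / 305 ≈ 6.593 mm/year.
For B, 124.0 / 6.593 = 18.81 years; at 2 density bands per year that is 18.81 × 2 ≈ 38 density bands.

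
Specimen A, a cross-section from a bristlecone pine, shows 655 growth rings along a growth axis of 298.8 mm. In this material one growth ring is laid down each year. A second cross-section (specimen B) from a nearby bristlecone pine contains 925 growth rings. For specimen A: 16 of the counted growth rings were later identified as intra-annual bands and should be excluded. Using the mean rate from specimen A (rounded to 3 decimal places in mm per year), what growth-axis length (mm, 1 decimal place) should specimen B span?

Specimen A: adjusted count: 655 − 16 = 639 growth rings.
A: 298.8 mm over 639 years gives 298.8 / 639 ≈ 0.468 mm/year.
Length of B = 0.468 × 925 = 432.9 mm.

432.9 mm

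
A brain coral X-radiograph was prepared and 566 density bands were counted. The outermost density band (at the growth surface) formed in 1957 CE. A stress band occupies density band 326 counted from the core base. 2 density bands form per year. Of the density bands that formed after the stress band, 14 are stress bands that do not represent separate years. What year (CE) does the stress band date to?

The stress band sits at density band 326 from the core base, so 566 − 326 = 240 density bands formed after it.
Excluding 14 false density bands: 240 − 14 = 226.
Dividing by 2 density bands per year: 226 / 2 = 113 years.
Counting back 113 years from 1957 CE places the stress band in 1957 − 113 = 1844 CE.

1844 CE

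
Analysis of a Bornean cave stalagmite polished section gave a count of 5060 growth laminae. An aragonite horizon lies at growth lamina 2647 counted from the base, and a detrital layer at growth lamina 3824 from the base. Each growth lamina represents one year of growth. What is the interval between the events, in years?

1177 years

The two markers are separated by 3824 − 2647 = 1177 growth laminae.
At one growth lamina per year, 1177 years elapsed between them.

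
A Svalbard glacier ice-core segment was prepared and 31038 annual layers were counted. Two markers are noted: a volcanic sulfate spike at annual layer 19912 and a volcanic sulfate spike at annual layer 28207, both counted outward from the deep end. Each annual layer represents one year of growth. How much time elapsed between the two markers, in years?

8295 yr

28207 − 19912 = 8295 annual layers lie between the two events.
That is 8295 years at one annual layer per year.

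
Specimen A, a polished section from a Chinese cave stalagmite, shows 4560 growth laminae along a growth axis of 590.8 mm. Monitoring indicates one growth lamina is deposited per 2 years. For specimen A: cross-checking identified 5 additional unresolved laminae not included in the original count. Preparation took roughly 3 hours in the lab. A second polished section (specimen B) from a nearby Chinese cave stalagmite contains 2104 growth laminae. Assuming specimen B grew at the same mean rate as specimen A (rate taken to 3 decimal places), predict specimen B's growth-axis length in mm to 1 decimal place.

Specimen A: correcting the raw count gives 4560 + 5 = 4565 true growth laminae.
Specimen A: 4565 growth laminae at 2 years each span 4565 × 2 = 9130 years.
A: 590.8 mm over 9130 years gives 590.8 / 9130 ≈ 0.065 mm/yr.
Specimen B: at 2 years per growth lamina, 2104 × 2 = 4208 years. For B, 0.065 mm/year × 4208 years = 273.5 mm.

273.5 mm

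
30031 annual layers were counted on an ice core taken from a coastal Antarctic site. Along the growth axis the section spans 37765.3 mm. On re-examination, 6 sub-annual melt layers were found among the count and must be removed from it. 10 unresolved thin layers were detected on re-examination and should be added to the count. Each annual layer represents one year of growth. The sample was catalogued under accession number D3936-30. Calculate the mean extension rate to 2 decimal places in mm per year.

1.26 mm per year

After corrections the count is 30031 − 6 + 10 = 30035 annual layers.
Extension rate ≈ 37765.3 / 30035 = 1.26 mm per year.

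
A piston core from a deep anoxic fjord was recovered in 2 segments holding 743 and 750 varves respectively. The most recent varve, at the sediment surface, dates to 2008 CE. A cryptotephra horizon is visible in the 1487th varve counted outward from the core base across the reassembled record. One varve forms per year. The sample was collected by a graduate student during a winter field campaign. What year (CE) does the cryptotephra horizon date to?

Total varves = 743 + 750 = 1493.
Between varve 1487 and the sediment surface there are 1493 − 1487 = 6 varves.
The varve at the sediment surface is 2008 CE, so the cryptotephra horizon dates to 2008 − 6 = 2002 CE.

2002 CE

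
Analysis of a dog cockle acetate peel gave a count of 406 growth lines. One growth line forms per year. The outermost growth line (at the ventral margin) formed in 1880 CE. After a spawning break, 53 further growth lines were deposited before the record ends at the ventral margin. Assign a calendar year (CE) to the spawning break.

1827 CE

53 growth lines post-date the spawning break.
Counting back 53 years from 1880 CE places the spawning break in 1880 − 53 = 1827 CE.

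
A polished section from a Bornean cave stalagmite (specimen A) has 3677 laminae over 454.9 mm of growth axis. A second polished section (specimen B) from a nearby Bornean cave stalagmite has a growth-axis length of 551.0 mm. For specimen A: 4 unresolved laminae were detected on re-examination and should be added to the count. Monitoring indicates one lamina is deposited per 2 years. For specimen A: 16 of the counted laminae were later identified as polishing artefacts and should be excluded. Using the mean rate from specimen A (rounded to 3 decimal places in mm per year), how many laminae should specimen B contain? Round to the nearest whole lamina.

Specimen A: true lamina count = 3677 − 16 + 4 = 3665.
Specimen A: 3665 laminae at 2 years each span 3665 × 2 = 7330 years.
A: 454.9 mm over 7330 years gives 454.9 / 7330 ≈ 0.062 mm/year.
For B, 551.0 / 0.062 = 8887.10 years; at 2 years per lamina that is 8887.10 / 2 ≈ 4444 laminae.

4444 laminae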